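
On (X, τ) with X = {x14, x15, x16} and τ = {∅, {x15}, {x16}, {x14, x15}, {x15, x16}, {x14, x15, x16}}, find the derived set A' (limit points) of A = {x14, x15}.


A' = {x14}

For each x ∈ X, list the open sets U ∈ τ with x ∈ U, then check whether U ∩ (A ∖ {x}) ≠ ∅ for every such U.
  x = x14: opens ∋ x are {x14, x15}, {x14, x15, x16}; each meets A ∖ {x14}, so x IS a limit point.
  x = x15: open {x15} ∋ x has {x15} ∩ (A ∖ {x15}) = ∅, so x is NOT a limit point.
  x = x16: open {x16} ∋ x has {x16} ∩ (A ∖ {x16}) = ∅, so x is NOT a limit point.
Collecting: A' = {x14}.


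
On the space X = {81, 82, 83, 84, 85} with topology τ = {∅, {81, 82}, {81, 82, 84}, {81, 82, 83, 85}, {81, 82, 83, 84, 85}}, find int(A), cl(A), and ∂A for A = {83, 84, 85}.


int(A) = ∅, cl(A) = {83, 84, 85}, ∂A = {83, 84, 85}.

Closed sets in (X, τ) are complements of opens:
  closed(X, τ) = {∅, {84}, {83, 85}, {83, 84, 85}, {81, 82, 83, 84, 85}}.
int(A) = ⋃ {U ∈ τ : U ⊆ A}. Opens contained in A: ∅.
Taking the union of these: int(A) = ∅.
cl(A) = ⋂ {C closed : A ⊆ C}. Closed sets containing A: {83, 84, 85}, {81, 82, 83, 84, 85}.
Intersecting these: cl(A) = {83, 84, 85}.
∂A = cl(A) ∖ int(A) = {83, 84, 85} ∖ ∅ = {83, 84, 85}.


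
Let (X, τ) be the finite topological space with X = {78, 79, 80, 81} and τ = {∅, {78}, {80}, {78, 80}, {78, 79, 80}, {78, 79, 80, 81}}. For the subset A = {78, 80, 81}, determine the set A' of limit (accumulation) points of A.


A' = {79, 81}

For each x ∈ X, list the open sets U ∈ τ with x ∈ U, then check whether U ∩ (A ∖ {x}) ≠ ∅ for every such U.
  x = 78: open {78} ∋ x has {78} ∩ (A ∖ {78}) = ∅, so x is NOT a limit point.
  x = 79: opens ∋ x are {78, 79, 80}, {78, 79, 80, 81}; each meets A ∖ {79}, so x IS a limit point.
  x = 80: open {80} ∋ x has {80} ∩ (A ∖ {80}) = ∅, so x is NOT a limit point.
  x = 81: opens ∋ x are {78, 79, 80, 81}; each meets A ∖ {81}, so x IS a limit point.
Collecting: A' = {79, 81}.


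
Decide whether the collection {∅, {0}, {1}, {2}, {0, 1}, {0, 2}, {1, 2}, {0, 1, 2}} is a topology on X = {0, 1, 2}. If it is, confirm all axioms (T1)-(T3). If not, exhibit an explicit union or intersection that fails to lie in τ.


τ IS a topology on X.

Axiom (T1): ∅ ∈ τ? Yes; X ∈ τ? Yes.
Axiom (T2/T3): check pairwise unions and intersections of members of τ.
All pairwise intersections and unions checked — each lies in τ. Therefore τ satisfies (T1), (T2), (T3): it IS a topology on X.


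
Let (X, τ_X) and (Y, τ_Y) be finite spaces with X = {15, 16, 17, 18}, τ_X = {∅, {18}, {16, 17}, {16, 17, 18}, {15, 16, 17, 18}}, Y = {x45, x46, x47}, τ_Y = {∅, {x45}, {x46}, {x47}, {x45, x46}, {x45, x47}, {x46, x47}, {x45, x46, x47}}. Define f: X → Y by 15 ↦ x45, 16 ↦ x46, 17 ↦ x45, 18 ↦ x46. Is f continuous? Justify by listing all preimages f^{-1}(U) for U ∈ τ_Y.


f is NOT continuous.

Compute f^{-1}(U) for each U ∈ τ_Y:
  U = ∅: f^{-1}(U) = ∅ ∈ τ_X ✓.
  U = {x45}: f^{-1}(U) = {15, 17} ∉ τ_X ✗.
  U = {x46}: f^{-1}(U) = {16, 18} ∉ τ_X ✗.
  U = {x47}: f^{-1}(U) = ∅ ∈ τ_X ✓.
  U = {x45, x46}: f^{-1}(U) = {15, 16, 17, 18} ∈ τ_X ✓.
  U = {x45, x47}: f^{-1}(U) = {15, 17} ∉ τ_X ✗.
  U = {x46, x47}: f^{-1}(U) = {16, 18} ∉ τ_X ✗.
  U = {x45, x46, x47}: f^{-1}(U) = {15, 16, 17, 18} ∈ τ_X ✓.
Found U = {x45} with f^{-1}(U) = {15, 17} not in τ_X. Therefore f is NOT continuous.


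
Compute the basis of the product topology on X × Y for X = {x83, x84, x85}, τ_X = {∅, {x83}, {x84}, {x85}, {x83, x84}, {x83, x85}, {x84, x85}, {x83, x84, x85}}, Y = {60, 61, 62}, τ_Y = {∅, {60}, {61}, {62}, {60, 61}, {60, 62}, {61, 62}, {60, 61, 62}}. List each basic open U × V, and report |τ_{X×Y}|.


Basis B = {∅ × ∅, {x83} × {60}, {x83} × {61}, {x83} × {62}, {x84} × {60}, {x84} × {61}, {x84} × {62}, {x85} × {60}, {x85} × {61}, {x85} × {62}, {x83} × {60, 61}, {x83} × {60, 62}, {x83, x84} × {60}, {x83, x85} × {60}, {x83} × {61, 62}, {x83, x84} × {61}, {x83, x85} × {61}, {x83, x84} × {62}, {x83, x85} × {62}, {x84} × {60, 61}, {x84} × {60, 62}, {x84, x85} × {60}, {x84} × {61, 62}, {x84, x85} × {61}, {x84, x85} × {62}, {x85} × {60, 61}, {x85} × {60, 62}, {x85} × {61, 62}, {x83} × {60, 61, 62}, {x83, x84, x85} × {60}, {x83, x84, x85} × {61}, {x83, x84, x85} × {62}, {x84} × {60, 61, 62}, {x85} × {60, 61, 62}, {x83, x84} × {60, 61}, {x83, x85} × {60, 61}, {x83, x84} × {60, 62}, {x83, x85} × {60, 62}, {x83, x84} × {61, 62}, {x83, x85} × {61, 62}, {x84, x85} × {60, 61}, {x84, x85} × {60, 62}, {x84, x85} × {61, 62}, {x83, x84} × {60, 61, 62}, {x83, x85} × {60, 61, 62}, {x83, x84, x85} × {60, 61}, {x83, x84, x85} × {60, 62}, {x83, x84, x85} × {61, 62}, {x84, x85} × {60, 61, 62}, {x83, x84, x85} × {60, 61, 62}}; |τ_{X×Y}| = 512.

Enumerate products U × V with U ∈ τ_X, V ∈ τ_Y (deduplicated):
  ∅ × ∅ = {} (∅)
  {x83} × {60} = {(x83,60)}
  {x83} × {61} = {(x83,61)}
  {x83} × {62} = {(x83,62)}
  {x84} × {60} = {(x84,60)}
  {x84} × {61} = {(x84,61)}
  {x84} × {62} = {(x84,62)}
  {x85} × {60} = {(x85,60)}
  {x85} × {61} = {(x85,61)}
  {x85} × {62} = {(x85,62)}
  {x83} × {60, 61} = {(x83,60), (x83,61)}
  {x83} × {60, 62} = {(x83,60), (x83,62)}
  {x83, x84} × {60} = {(x83,60), (x84,60)}
  {x83, x85} × {60} = {(x83,60), (x85,60)}
  {x83} × {61, 62} = {(x83,61), (x83,62)}
  {x83, x84} × {61} = {(x83,61), (x84,61)}
  {x83, x85} × {61} = {(x83,61), (x85,61)}
  {x83, x84} × {62} = {(x83,62), (x84,62)}
  {x83, x85} × {62} = {(x83,62), (x85,62)}
  {x84} × {60, 61} = {(x84,60), (x84,61)}
  {x84} × {60, 62} = {(x84,60), (x84,62)}
  {x84, x85} × {60} = {(x84,60), (x85,60)}
  {x84} × {61, 62} = {(x84,61), (x84,62)}
  {x84, x85} × {61} = {(x84,61), (x85,61)}
  {x84, x85} × {62} = {(x84,62), (x85,62)}
  {x85} × {60, 61} = {(x85,60), (x85,61)}
  {x85} × {60, 62} = {(x85,60), (x85,62)}
  {x85} × {61, 62} = {(x85,61), (x85,62)}
  {x83} × {60, 61, 62} = {(x83,60), (x83,61), (x83,62)}
  {x83, x84, x85} × {60} = {(x83,60), (x84,60), (x85,60)}
  {x83, x84, x85} × {61} = {(x83,61), (x84,61), (x85,61)}
  {x83, x84, x85} × {62} = {(x83,62), (x84,62), (x85,62)}
  {x84} × {60, 61, 62} = {(x84,60), (x84,61), (x84,62)}
  {x85} × {60, 61, 62} = {(x85,60), (x85,61), (x85,62)}
  {x83, x84} × {60, 61} = {(x83,60), (x83,61), (x84,60), (x84,61)}
  {x83, x85} × {60, 61} = {(x83,60), (x83,61), (x85,60), (x85,61)}
  {x83, x84} × {60, 62} = {(x83,60), (x83,62), (x84,60), (x84,62)}
  {x83, x85} × {60, 62} = {(x83,60), (x83,62), (x85,60), (x85,62)}
  {x83, x84} × {61, 62} = {(x83,61), (x83,62), (x84,61), (x84,62)}
  {x83, x85} × {61, 62} = {(x83,61), (x83,62), (x85,61), (x85,62)}
  {x84, x85} × {60, 61} = {(x84,60), (x84,61), (x85,60), (x85,61)}
  {x84, x85} × {60, 62} = {(x84,60), (x84,62), (x85,60), (x85,62)}
  {x84, x85} × {61, 62} = {(x84,61), (x84,62), (x85,61), (x85,62)}
  {x83, x84} × {60, 61, 62} = {(x83,60), (x83,61), (x83,62), (x84,60), (x84,61), (x84,62)}
  {x83, x85} × {60, 61, 62} = {(x83,60), (x83,61), (x83,62), (x85,60), (x85,61), (x85,62)}
  {x83, x84, x85} × {60, 61} = {(x83,60), (x83,61), (x84,60), (x84,61), (x85,60), (x85,61)}
  {x83, x84, x85} × {60, 62} = {(x83,60), (x83,62), (x84,60), (x84,62), (x85,60), (x85,62)}
  {x83, x84, x85} × {61, 62} = {(x83,61), (x83,62), (x84,61), (x84,62), (x85,61), (x85,62)}
  {x84, x85} × {60, 61, 62} = {(x84,60), (x84,61), (x84,62), (x85,60), (x85,61), (x85,62)}
  {x83, x84, x85} × {60, 61, 62} = {(x83,60), (x83,61), (x83,62), (x84,60), (x84,61), (x84,62), (x85,60), (x85,61), (x85,62)}
These 50 distinct sets form the basis B.
Close under arbitrary unions to get τ_{X×Y}; counting gives |τ_{X×Y}| = 512.


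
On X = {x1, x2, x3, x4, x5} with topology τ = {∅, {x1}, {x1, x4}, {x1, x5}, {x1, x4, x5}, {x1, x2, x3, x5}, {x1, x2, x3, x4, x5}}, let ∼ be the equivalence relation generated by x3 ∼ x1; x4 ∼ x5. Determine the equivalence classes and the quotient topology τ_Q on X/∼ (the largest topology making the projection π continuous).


X/∼ = {[x1=x3], [x2], [x4=x5]}; |τ_Q| = 2.

Equivalence classes: [x1=x3], [x2], [x4=x5].
Quotient map π: X → X/∼ sends x1 ↦ [x1=x3], x2 ↦ [x2], x3 ↦ [x1=x3], x4 ↦ [x4=x5], x5 ↦ [x4=x5].
For each subset V ⊆ X/∼, compute π^{-1}(V) ⊆ X and check whether π^{-1}(V) ∈ τ. V is open in τ_Q iff π^{-1}(V) ∈ τ.
  V = {}: π^{-1}(V) = ∅ ∈ τ ✓.
  V = {[x1=x3]}: π^{-1}(V) = {x1, x3} ∉ τ ✗.
  V = {[x2]}: π^{-1}(V) = {x2} ∉ τ ✗.
  V = {[x1=x3], [x2]}: π^{-1}(V) = {x1, x2, x3} ∉ τ ✗.
  V = {[x4=x5]}: π^{-1}(V) = {x4, x5} ∉ τ ✗.
  V = {[x1=x3], [x4=x5]}: π^{-1}(V) = {x1, x3, x4, x5} ∉ τ ✗.
  V = {[x2], [x4=x5]}: π^{-1}(V) = {x2, x4, x5} ∉ τ ✗.
  V = {[x1=x3], [x2], [x4=x5]}: π^{-1}(V) = {x1, x2, x3, x4, x5} ∈ τ ✓.
Open sets in the quotient: τ_Q = {{}, {[x1=x3], [x2], [x4=x5]}} (2 elements).


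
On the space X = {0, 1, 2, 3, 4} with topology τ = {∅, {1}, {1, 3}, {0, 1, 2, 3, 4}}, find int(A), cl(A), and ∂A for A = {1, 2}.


int(A) = {1}, cl(A) = {0, 1, 2, 3, 4}, ∂A = {0, 2, 3, 4}.

Closed sets in (X, τ) are complements of opens:
  closed(X, τ) = {∅, {0, 2, 4}, {0, 2, 3, 4}, {0, 1, 2, 3, 4}}.
int(A) = ⋃ {U ∈ τ : U ⊆ A}. Opens contained in A: ∅, {1}.
Taking the union of these: int(A) = {1}.
cl(A) = ⋂ {C closed : A ⊆ C}. Closed sets containing A: {0, 1, 2, 3, 4}.
Intersecting these: cl(A) = {0, 1, 2, 3, 4}.
∂A = cl(A) ∖ int(A) = {0, 1, 2, 3, 4} ∖ {1} = {0, 2, 3, 4}.


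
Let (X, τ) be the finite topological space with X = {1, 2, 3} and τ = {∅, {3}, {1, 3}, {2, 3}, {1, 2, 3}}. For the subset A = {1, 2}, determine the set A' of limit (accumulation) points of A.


A' = ∅

For each x ∈ X, list the open sets U ∈ τ with x ∈ U, then check whether U ∩ (A ∖ {x}) ≠ ∅ for every such U.
  x = 1: open {1, 3} ∋ x has {1, 3} ∩ (A ∖ {1}) = ∅, so x is NOT a limit point.
  x = 2: open {2, 3} ∋ x has {2, 3} ∩ (A ∖ {2}) = ∅, so x is NOT a limit point.
  x = 3: open {3} ∋ x has {3} ∩ (A ∖ {3}) = ∅, so x is NOT a limit point.
Collecting: A' = ∅.


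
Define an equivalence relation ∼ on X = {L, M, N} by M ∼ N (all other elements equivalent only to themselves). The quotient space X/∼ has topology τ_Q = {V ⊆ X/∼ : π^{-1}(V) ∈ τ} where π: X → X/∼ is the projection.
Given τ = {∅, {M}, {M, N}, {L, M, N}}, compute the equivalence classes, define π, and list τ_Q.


X/∼ = {[L], [M=N]}; |τ_Q| = 3.

Equivalence classes: [L], [M=N].
Quotient map π: X → X/∼ sends L ↦ [L], M ↦ [M=N], N ↦ [M=N].
For each subset V ⊆ X/∼, compute π^{-1}(V) ⊆ X and check whether π^{-1}(V) ∈ τ. V is open in τ_Q iff π^{-1}(V) ∈ τ.
  V = {}: π^{-1}(V) = ∅ ∈ τ ✓.
  V = {[L]}: π^{-1}(V) = {L} ∉ τ ✗.
  V = {[M=N]}: π^{-1}(V) = {M, N} ∈ τ ✓.
  V = {[L], [M=N]}: π^{-1}(V) = {L, M, N} ∈ τ ✓.
Open sets in the quotient: τ_Q = {{}, {[M=N]}, {[L], [M=N]}} (3 elements).


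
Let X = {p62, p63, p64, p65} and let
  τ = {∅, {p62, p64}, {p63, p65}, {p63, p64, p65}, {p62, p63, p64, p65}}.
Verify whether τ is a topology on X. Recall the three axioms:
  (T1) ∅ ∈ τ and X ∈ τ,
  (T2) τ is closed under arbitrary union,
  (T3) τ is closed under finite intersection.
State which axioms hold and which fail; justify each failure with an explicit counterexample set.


τ is NOT a topology on X.

Axiom (T1): ∅ ∈ τ? Yes; X ∈ τ? Yes.
Axiom (T2/T3): check pairwise unions and intersections of members of τ.
Counterexample for (T3): {p62, p64} ∩ {p63, p64, p65} = {p64} ∉ τ. Therefore τ is NOT a topology.


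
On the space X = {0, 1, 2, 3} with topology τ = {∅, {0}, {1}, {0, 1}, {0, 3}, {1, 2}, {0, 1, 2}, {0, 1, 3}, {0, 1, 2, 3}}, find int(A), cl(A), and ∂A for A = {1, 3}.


int(A) = {1}, cl(A) = {1, 2, 3}, ∂A = {2, 3}.

Closed sets in (X, τ) are complements of opens:
  closed(X, τ) = {∅, {2}, {3}, {0, 3}, {1, 2}, {2, 3}, {0, 2, 3}, {1, 2, 3}, {0, 1, 2, 3}}.
int(A) = ⋃ {U ∈ τ : U ⊆ A}. Opens contained in A: ∅, {1}.
Taking the union of these: int(A) = {1}.
cl(A) = ⋂ {C closed : A ⊆ C}. Closed sets containing A: {1, 2, 3}, {0, 1, 2, 3}.
Intersecting these: cl(A) = {1, 2, 3}.
∂A = cl(A) ∖ int(A) = {1, 2, 3} ∖ {1} = {2, 3}.


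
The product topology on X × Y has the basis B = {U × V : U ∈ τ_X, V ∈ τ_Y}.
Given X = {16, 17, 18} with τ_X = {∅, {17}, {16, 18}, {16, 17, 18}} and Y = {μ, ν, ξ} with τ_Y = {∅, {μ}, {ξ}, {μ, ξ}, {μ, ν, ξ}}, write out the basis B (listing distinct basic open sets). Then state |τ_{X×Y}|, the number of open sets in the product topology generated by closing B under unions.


Basis B = {∅ × ∅, {17} × {μ}, {17} × {ξ}, {16, 18} × {μ}, {16, 18} × {ξ}, {17} × {μ, ξ}, {16, 17, 18} × {μ}, {16, 17, 18} × {ξ}, {17} × {μ, ν, ξ}, {16, 18} × {μ, ξ}, {16, 18} × {μ, ν, ξ}, {16, 17, 18} × {μ, ξ}, {16, 17, 18} × {μ, ν, ξ}}; |τ_{X×Y}| = 25.

Enumerate products U × V with U ∈ τ_X, V ∈ τ_Y (deduplicated):
  ∅ × ∅ = {} (∅)
  {17} × {μ} = {(17,μ)}
  {17} × {ξ} = {(17,ξ)}
  {16, 18} × {μ} = {(16,μ), (18,μ)}
  {16, 18} × {ξ} = {(16,ξ), (18,ξ)}
  {17} × {μ, ξ} = {(17,μ), (17,ξ)}
  {16, 17, 18} × {μ} = {(16,μ), (17,μ), (18,μ)}
  {16, 17, 18} × {ξ} = {(16,ξ), (17,ξ), (18,ξ)}
  {17} × {μ, ν, ξ} = {(17,μ), (17,ν), (17,ξ)}
  {16, 18} × {μ, ξ} = {(16,μ), (16,ξ), (18,μ), (18,ξ)}
  {16, 18} × {μ, ν, ξ} = {(16,μ), (16,ν), (16,ξ), (18,μ), (18,ν), (18,ξ)}
  {16, 17, 18} × {μ, ξ} = {(16,μ), (16,ξ), (17,μ), (17,ξ), (18,μ), (18,ξ)}
  {16, 17, 18} × {μ, ν, ξ} = {(16,μ), (16,ν), (16,ξ), (17,μ), (17,ν), (17,ξ), (18,μ), (18,ν), (18,ξ)}
These 13 distinct sets form the basis B.
Close under arbitrary unions to get τ_{X×Y}; counting gives |τ_{X×Y}| = 25.


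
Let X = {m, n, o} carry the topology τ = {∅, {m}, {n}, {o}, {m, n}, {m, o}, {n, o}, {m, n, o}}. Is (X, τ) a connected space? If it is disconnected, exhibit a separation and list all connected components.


(X, τ) is disconnected; components = [{m}, {n}, {o}].

Find clopen sets (U ∈ τ with X ∖ U ∈ τ):
  U = ∅, X ∖ U = {m, n, o} — both open, so U is clopen.
  U = {m}, X ∖ U = {n, o} — both open, so U is clopen.
  U = {n}, X ∖ U = {m, o} — both open, so U is clopen.
  U = {o}, X ∖ U = {m, n} — both open, so U is clopen.
  U = {m, n}, X ∖ U = {o} — both open, so U is clopen.
  U = {m, o}, X ∖ U = {n} — both open, so U is clopen.
  U = {n, o}, X ∖ U = {m} — both open, so U is clopen.
  U = {m, n, o}, X ∖ U = ∅ — both open, so U is clopen.
Nontrivial clopen(s) exist: e.g. {n}. So (X, τ) is disconnected.
Compute connected components by grouping points that agree on all clopens:
  component: {m}
  component: {n}
  component: {o}


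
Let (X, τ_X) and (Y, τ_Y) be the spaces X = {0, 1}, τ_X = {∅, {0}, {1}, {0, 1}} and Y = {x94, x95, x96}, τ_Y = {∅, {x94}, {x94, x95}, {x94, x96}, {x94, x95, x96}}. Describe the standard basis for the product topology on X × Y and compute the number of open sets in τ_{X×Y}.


Basis B = {∅ × ∅, {0} × {x94}, {1} × {x94}, {0} × {x94, x95}, {0} × {x94, x96}, {0, 1} × {x94}, {1} × {x94, x95}, {1} × {x94, x96}, {0} × {x94, x95, x96}, {1} × {x94, x95, x96}, {0, 1} × {x94, x95}, {0, 1} × {x94, x96}, {0, 1} × {x94, x95, x96}}; |τ_{X×Y}| = 25.

Enumerate products U × V with U ∈ τ_X, V ∈ τ_Y (deduplicated):
  ∅ × ∅ = {} (∅)
  {0} × {x94} = {(0,x94)}
  {1} × {x94} = {(1,x94)}
  {0} × {x94, x95} = {(0,x94), (0,x95)}
  {0} × {x94, x96} = {(0,x94), (0,x96)}
  {0, 1} × {x94} = {(0,x94), (1,x94)}
  {1} × {x94, x95} = {(1,x94), (1,x95)}
  {1} × {x94, x96} = {(1,x94), (1,x96)}
  {0} × {x94, x95, x96} = {(0,x94), (0,x95), (0,x96)}
  {1} × {x94, x95, x96} = {(1,x94), (1,x95), (1,x96)}
  {0, 1} × {x94, x95} = {(0,x94), (0,x95), (1,x94), (1,x95)}
  {0, 1} × {x94, x96} = {(0,x94), (0,x96), (1,x94), (1,x96)}
  {0, 1} × {x94, x95, x96} = {(0,x94), (0,x95), (0,x96), (1,x94), (1,x95), (1,x96)}
These 13 distinct sets form the basis B.
Close under arbitrary unions to get τ_{X×Y}; counting gives |τ_{X×Y}| = 25.


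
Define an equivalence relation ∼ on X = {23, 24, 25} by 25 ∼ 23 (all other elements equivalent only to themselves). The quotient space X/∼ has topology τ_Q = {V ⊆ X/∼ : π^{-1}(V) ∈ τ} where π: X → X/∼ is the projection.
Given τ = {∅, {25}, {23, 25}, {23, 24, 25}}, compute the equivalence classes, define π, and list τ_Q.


X/∼ = {[23=25], [24]}; |τ_Q| = 3.

Equivalence classes: [23=25], [24].
Quotient map π: X → X/∼ sends 23 ↦ [23=25], 24 ↦ [24], 25 ↦ [23=25].
For each subset V ⊆ X/∼, compute π^{-1}(V) ⊆ X and check whether π^{-1}(V) ∈ τ. V is open in τ_Q iff π^{-1}(V) ∈ τ.
  V = {}: π^{-1}(V) = ∅ ∈ τ ✓.
  V = {[23=25]}: π^{-1}(V) = {23, 25} ∈ τ ✓.
  V = {[24]}: π^{-1}(V) = {24} ∉ τ ✗.
  V = {[23=25], [24]}: π^{-1}(V) = {23, 24, 25} ∈ τ ✓.
Open sets in the quotient: τ_Q = {{}, {[23=25]}, {[23=25], [24]}} (3 elements).


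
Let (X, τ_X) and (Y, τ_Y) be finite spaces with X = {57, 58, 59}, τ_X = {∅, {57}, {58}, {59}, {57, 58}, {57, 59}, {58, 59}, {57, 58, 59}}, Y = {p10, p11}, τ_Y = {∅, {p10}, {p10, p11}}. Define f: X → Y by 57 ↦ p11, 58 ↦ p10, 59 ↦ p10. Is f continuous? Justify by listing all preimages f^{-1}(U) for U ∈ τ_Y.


f IS continuous.

Compute f^{-1}(U) for each U ∈ τ_Y:
  U = ∅: f^{-1}(U) = ∅ ∈ τ_X ✓.
  U = {p10}: f^{-1}(U) = {58, 59} ∈ τ_X ✓.
  U = {p10, p11}: f^{-1}(U) = {57, 58, 59} ∈ τ_X ✓.
Every preimage lies in τ_X, so f IS continuous.


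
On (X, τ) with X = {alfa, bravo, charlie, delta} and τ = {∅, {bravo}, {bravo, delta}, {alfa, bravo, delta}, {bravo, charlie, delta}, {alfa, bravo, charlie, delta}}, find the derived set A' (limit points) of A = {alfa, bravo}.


A' = {alfa, charlie, delta}

For each x ∈ X, list the open sets U ∈ τ with x ∈ U, then check whether U ∩ (A ∖ {x}) ≠ ∅ for every such U.
  x = alfa: opens ∋ x are {alfa, bravo, delta}, {alfa, bravo, charlie, delta}; each meets A ∖ {alfa}, so x IS a limit point.
  x = bravo: open {bravo} ∋ x has {bravo} ∩ (A ∖ {bravo}) = ∅, so x is NOT a limit point.
  x = charlie: opens ∋ x are {bravo, charlie, delta}, {alfa, bravo, charlie, delta}; each meets A ∖ {charlie}, so x IS a limit point.
  x = delta: opens ∋ x are {bravo, delta}, {alfa, bravo, delta}, {bravo, charlie, delta}, {alfa, bravo, charlie, delta}; each meets A ∖ {delta}, so x IS a limit point.
Collecting: A' = {alfa, charlie, delta}.


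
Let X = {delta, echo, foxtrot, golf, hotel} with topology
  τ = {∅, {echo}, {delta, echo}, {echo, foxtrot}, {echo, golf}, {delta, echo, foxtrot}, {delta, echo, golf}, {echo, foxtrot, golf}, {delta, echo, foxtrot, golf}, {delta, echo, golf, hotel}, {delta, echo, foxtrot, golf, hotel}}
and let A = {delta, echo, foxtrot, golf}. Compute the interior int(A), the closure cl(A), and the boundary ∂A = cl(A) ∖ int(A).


int(A) = {delta, echo, foxtrot, golf}, cl(A) = {delta, echo, foxtrot, golf, hotel}, ∂A = {hotel}.

Closed sets in (X, τ) are complements of opens:
  closed(X, τ) = {∅, {foxtrot}, {hotel}, {delta, hotel}, {foxtrot, hotel}, {golf, hotel}, {delta, foxtrot, hotel}, {delta, golf, hotel}, {foxtrot, golf, hotel}, {delta, foxtrot, golf, hotel}, {delta, echo, foxtrot, golf, hotel}}.
int(A) = ⋃ {U ∈ τ : U ⊆ A}. Opens contained in A: ∅, {echo}, {delta, echo}, {echo, foxtrot}, {echo, golf}, {delta, echo, foxtrot}, {delta, echo, golf}, {echo, foxtrot, golf}, {delta, echo, foxtrot, golf}.
Taking the union of these: int(A) = {delta, echo, foxtrot, golf}.
cl(A) = ⋂ {C closed : A ⊆ C}. Closed sets containing A: {delta, echo, foxtrot, golf, hotel}.
Intersecting these: cl(A) = {delta, echo, foxtrot, golf, hotel}.
∂A = cl(A) ∖ int(A) = {delta, echo, foxtrot, golf, hotel} ∖ {delta, echo, foxtrot, golf} = {hotel}.


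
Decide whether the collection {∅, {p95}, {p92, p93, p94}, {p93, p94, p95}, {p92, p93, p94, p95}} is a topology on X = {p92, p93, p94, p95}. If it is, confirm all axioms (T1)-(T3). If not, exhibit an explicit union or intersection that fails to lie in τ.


τ is NOT a topology on X.

Axiom (T1): ∅ ∈ τ? Yes; X ∈ τ? Yes.
Axiom (T2/T3): check pairwise unions and intersections of members of τ.
Counterexample for (T3): {p92, p93, p94} ∩ {p93, p94, p95} = {p93, p94} ∉ τ. Therefore τ is NOT a topology.


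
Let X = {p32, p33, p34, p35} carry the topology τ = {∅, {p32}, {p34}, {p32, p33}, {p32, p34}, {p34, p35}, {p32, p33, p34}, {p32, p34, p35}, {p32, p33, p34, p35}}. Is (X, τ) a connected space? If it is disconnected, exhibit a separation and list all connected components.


(X, τ) is disconnected; components = [{p32, p33}, {p34, p35}].

Find clopen sets (U ∈ τ with X ∖ U ∈ τ):
  U = ∅, X ∖ U = {p32, p33, p34, p35} — both open, so U is clopen.
  U = {p32, p33}, X ∖ U = {p34, p35} — both open, so U is clopen.
  U = {p34, p35}, X ∖ U = {p32, p33} — both open, so U is clopen.
  U = {p32, p33, p34, p35}, X ∖ U = ∅ — both open, so U is clopen.
Nontrivial clopen(s) exist: e.g. {p34, p35}. So (X, τ) is disconnected.
Compute connected components by grouping points that agree on all clopens:
  component: {p32, p33}
  component: {p34, p35}


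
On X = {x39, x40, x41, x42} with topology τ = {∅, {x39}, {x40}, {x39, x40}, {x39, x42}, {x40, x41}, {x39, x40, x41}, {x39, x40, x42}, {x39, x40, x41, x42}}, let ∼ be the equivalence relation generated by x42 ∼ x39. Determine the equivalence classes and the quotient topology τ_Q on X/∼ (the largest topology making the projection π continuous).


X/∼ = {[x39=x42], [x40], [x41]}; |τ_Q| = 6.

Equivalence classes: [x39=x42], [x40], [x41].
Quotient map π: X → X/∼ sends x39 ↦ [x39=x42], x40 ↦ [x40], x41 ↦ [x41], x42 ↦ [x39=x42].
For each subset V ⊆ X/∼, compute π^{-1}(V) ⊆ X and check whether π^{-1}(V) ∈ τ. V is open in τ_Q iff π^{-1}(V) ∈ τ.
  V = {}: π^{-1}(V) = ∅ ∈ τ ✓.
  V = {[x39=x42]}: π^{-1}(V) = {x39, x42} ∈ τ ✓.
  V = {[x40]}: π^{-1}(V) = {x40} ∈ τ ✓.
  V = {[x39=x42], [x40]}: π^{-1}(V) = {x39, x40, x42} ∈ τ ✓.
  V = {[x41]}: π^{-1}(V) = {x41} ∉ τ ✗.
  V = {[x39=x42], [x41]}: π^{-1}(V) = {x39, x41, x42} ∉ τ ✗.
  V = {[x40], [x41]}: π^{-1}(V) = {x40, x41} ∈ τ ✓.
  V = {[x39=x42], [x40], [x41]}: π^{-1}(V) = {x39, x40, x41, x42} ∈ τ ✓.
Open sets in the quotient: τ_Q = {{}, {[x39=x42]}, {[x40]}, {[x39=x42], [x40]}, {[x40], [x41]}, {[x39=x42], [x40], [x41]}} (6 elements).


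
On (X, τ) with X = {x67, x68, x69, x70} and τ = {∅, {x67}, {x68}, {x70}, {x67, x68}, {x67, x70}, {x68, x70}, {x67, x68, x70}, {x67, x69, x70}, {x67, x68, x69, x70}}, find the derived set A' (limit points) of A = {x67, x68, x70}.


A' = {x69}

For each x ∈ X, list the open sets U ∈ τ with x ∈ U, then check whether U ∩ (A ∖ {x}) ≠ ∅ for every such U.
  x = x67: open {x67} ∋ x has {x67} ∩ (A ∖ {x67}) = ∅, so x is NOT a limit point.
  x = x68: open {x68} ∋ x has {x68} ∩ (A ∖ {x68}) = ∅, so x is NOT a limit point.
  x = x69: opens ∋ x are {x67, x69, x70}, {x67, x68, x69, x70}; each meets A ∖ {x69}, so x IS a limit point.
  x = x70: open {x70} ∋ x has {x70} ∩ (A ∖ {x70}) = ∅, so x is NOT a limit point.
Collecting: A' = {x69}.


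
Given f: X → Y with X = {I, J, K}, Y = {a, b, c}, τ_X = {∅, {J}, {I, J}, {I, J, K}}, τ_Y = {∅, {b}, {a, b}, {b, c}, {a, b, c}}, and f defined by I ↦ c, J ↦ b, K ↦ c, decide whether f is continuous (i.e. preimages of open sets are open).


f IS continuous.

Compute f^{-1}(U) for each U ∈ τ_Y:
  U = ∅: f^{-1}(U) = ∅ ∈ τ_X ✓.
  U = {b}: f^{-1}(U) = {J} ∈ τ_X ✓.
  U = {a, b}: f^{-1}(U) = {J} ∈ τ_X ✓.
  U = {b, c}: f^{-1}(U) = {I, J, K} ∈ τ_X ✓.
  U = {a, b, c}: f^{-1}(U) = {I, J, K} ∈ τ_X ✓.
Every preimage lies in τ_X, so f IS continuous.


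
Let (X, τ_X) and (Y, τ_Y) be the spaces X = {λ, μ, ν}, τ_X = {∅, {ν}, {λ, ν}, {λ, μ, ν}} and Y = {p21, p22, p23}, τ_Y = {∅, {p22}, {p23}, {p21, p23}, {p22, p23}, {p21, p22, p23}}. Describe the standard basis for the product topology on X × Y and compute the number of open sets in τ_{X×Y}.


Basis B = {∅ × ∅, {ν} × {p22}, {ν} × {p23}, {λ, ν} × {p22}, {λ, ν} × {p23}, {ν} × {p21, p23}, {ν} × {p22, p23}, {λ, μ, ν} × {p22}, {λ, μ, ν} × {p23}, {ν} × {p21, p22, p23}, {λ, ν} × {p21, p23}, {λ, ν} × {p22, p23}, {λ, ν} × {p21, p22, p23}, {λ, μ, ν} × {p21, p23}, {λ, μ, ν} × {p22, p23}, {λ, μ, ν} × {p21, p22, p23}}; |τ_{X×Y}| = 40.

Enumerate products U × V with U ∈ τ_X, V ∈ τ_Y (deduplicated):
  ∅ × ∅ = {} (∅)
  {ν} × {p22} = {(ν,p22)}
  {ν} × {p23} = {(ν,p23)}
  {λ, ν} × {p22} = {(λ,p22), (ν,p22)}
  {λ, ν} × {p23} = {(λ,p23), (ν,p23)}
  {ν} × {p21, p23} = {(ν,p21), (ν,p23)}
  {ν} × {p22, p23} = {(ν,p22), (ν,p23)}
  {λ, μ, ν} × {p22} = {(λ,p22), (μ,p22), (ν,p22)}
  {λ, μ, ν} × {p23} = {(λ,p23), (μ,p23), (ν,p23)}
  {ν} × {p21, p22, p23} = {(ν,p21), (ν,p22), (ν,p23)}
  {λ, ν} × {p21, p23} = {(λ,p21), (λ,p23), (ν,p21), (ν,p23)}
  {λ, ν} × {p22, p23} = {(λ,p22), (λ,p23), (ν,p22), (ν,p23)}
  {λ, ν} × {p21, p22, p23} = {(λ,p21), (λ,p22), (λ,p23), (ν,p21), (ν,p22), (ν,p23)}
  {λ, μ, ν} × {p21, p23} = {(λ,p21), (λ,p23), (μ,p21), (μ,p23), (ν,p21), (ν,p23)}
  {λ, μ, ν} × {p22, p23} = {(λ,p22), (λ,p23), (μ,p22), (μ,p23), (ν,p22), (ν,p23)}
  {λ, μ, ν} × {p21, p22, p23} = {(λ,p21), (λ,p22), (λ,p23), (μ,p21), (μ,p22), (μ,p23), (ν,p21), (ν,p22), (ν,p23)}
These 16 distinct sets form the basis B.
Close under arbitrary unions to get τ_{X×Y}; counting gives |τ_{X×Y}| = 40.


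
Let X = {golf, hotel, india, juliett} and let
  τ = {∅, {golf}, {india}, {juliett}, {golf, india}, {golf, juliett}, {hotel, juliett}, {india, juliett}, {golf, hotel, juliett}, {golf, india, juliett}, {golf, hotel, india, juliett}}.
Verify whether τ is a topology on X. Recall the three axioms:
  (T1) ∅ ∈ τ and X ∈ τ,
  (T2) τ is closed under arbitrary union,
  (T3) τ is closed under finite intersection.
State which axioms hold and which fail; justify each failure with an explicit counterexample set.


τ is NOT a topology on X.

Axiom (T1): ∅ ∈ τ? Yes; X ∈ τ? Yes.
Axiom (T2/T3): check pairwise unions and intersections of members of τ.
Counterexample for (T2): {india} ∪ {hotel, juliett} = {hotel, india, juliett} ∉ τ. Therefore τ is NOT a topology.


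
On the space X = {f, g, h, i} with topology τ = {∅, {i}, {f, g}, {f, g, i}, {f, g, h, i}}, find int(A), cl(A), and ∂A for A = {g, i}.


int(A) = {i}, cl(A) = {f, g, h, i}, ∂A = {f, g, h}.

Closed sets in (X, τ) are complements of opens:
  closed(X, τ) = {∅, {h}, {h, i}, {f, g, h}, {f, g, h, i}}.
int(A) = ⋃ {U ∈ τ : U ⊆ A}. Opens contained in A: ∅, {i}.
Taking the union of these: int(A) = {i}.
cl(A) = ⋂ {C closed : A ⊆ C}. Closed sets containing A: {f, g, h, i}.
Intersecting these: cl(A) = {f, g, h, i}.
∂A = cl(A) ∖ int(A) = {f, g, h, i} ∖ {i} = {f, g, h}.


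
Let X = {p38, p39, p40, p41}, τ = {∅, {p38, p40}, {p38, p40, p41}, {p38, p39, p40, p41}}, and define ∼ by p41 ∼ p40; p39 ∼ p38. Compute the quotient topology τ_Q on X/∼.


X/∼ = {[p38=p39], [p40=p41]}; |τ_Q| = 2.

Equivalence classes: [p38=p39], [p40=p41].
Quotient map π: X → X/∼ sends p38 ↦ [p38=p39], p39 ↦ [p38=p39], p40 ↦ [p40=p41], p41 ↦ [p40=p41].
For each subset V ⊆ X/∼, compute π^{-1}(V) ⊆ X and check whether π^{-1}(V) ∈ τ. V is open in τ_Q iff π^{-1}(V) ∈ τ.
  V = {}: π^{-1}(V) = ∅ ∈ τ ✓.
  V = {[p38=p39]}: π^{-1}(V) = {p38, p39} ∉ τ ✗.
  V = {[p40=p41]}: π^{-1}(V) = {p40, p41} ∉ τ ✗.
  V = {[p38=p39], [p40=p41]}: π^{-1}(V) = {p38, p39, p40, p41} ∈ τ ✓.
Open sets in the quotient: τ_Q = {{}, {[p38=p39], [p40=p41]}} (2 elements).


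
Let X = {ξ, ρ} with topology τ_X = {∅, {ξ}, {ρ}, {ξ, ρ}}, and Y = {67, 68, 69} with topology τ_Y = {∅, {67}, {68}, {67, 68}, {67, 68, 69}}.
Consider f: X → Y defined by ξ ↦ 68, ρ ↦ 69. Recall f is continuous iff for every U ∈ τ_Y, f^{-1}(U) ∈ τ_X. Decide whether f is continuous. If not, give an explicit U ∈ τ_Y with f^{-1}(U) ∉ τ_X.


f IS continuous.

Compute f^{-1}(U) for each U ∈ τ_Y:
  U = ∅: f^{-1}(U) = ∅ ∈ τ_X ✓.
  U = {67}: f^{-1}(U) = ∅ ∈ τ_X ✓.
  U = {68}: f^{-1}(U) = {ξ} ∈ τ_X ✓.
  U = {67, 68}: f^{-1}(U) = {ξ} ∈ τ_X ✓.
  U = {67, 68, 69}: f^{-1}(U) = {ξ, ρ} ∈ τ_X ✓.
Every preimage lies in τ_X, so f IS continuous.


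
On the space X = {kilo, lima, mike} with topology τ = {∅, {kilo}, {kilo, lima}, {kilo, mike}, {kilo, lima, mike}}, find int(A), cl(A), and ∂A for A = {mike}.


int(A) = ∅, cl(A) = {mike}, ∂A = {mike}.

Closed sets in (X, τ) are complements of opens:
  closed(X, τ) = {∅, {lima}, {mike}, {lima, mike}, {kilo, lima, mike}}.
int(A) = ⋃ {U ∈ τ : U ⊆ A}. Opens contained in A: ∅.
Taking the union of these: int(A) = ∅.
cl(A) = ⋂ {C closed : A ⊆ C}. Closed sets containing A: {mike}, {lima, mike}, {kilo, lima, mike}.
Intersecting these: cl(A) = {mike}.
∂A = cl(A) ∖ int(A) = {mike} ∖ ∅ = {mike}.


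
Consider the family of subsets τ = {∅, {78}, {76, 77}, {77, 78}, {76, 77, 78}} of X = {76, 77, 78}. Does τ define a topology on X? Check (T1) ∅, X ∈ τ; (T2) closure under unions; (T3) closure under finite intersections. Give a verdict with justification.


τ is NOT a topology on X.

Axiom (T1): ∅ ∈ τ? Yes; X ∈ τ? Yes.
Axiom (T2/T3): check pairwise unions and intersections of members of τ.
Counterexample for (T3): {76, 77} ∩ {77, 78} = {77} ∉ τ. Therefore τ is NOT a topology.


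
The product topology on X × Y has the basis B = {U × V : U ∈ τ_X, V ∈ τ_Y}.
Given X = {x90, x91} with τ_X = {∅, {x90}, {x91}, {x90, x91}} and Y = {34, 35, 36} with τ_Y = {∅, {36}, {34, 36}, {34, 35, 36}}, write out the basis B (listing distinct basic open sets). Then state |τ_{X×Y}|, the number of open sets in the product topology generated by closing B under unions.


Basis B = {∅ × ∅, {x90} × {36}, {x91} × {36}, {x90} × {34, 36}, {x90, x91} × {36}, {x91} × {34, 36}, {x90} × {34, 35, 36}, {x91} × {34, 35, 36}, {x90, x91} × {34, 36}, {x90, x91} × {34, 35, 36}}; |τ_{X×Y}| = 16.

Enumerate products U × V with U ∈ τ_X, V ∈ τ_Y (deduplicated):
  ∅ × ∅ = {} (∅)
  {x90} × {36} = {(x90,36)}
  {x91} × {36} = {(x91,36)}
  {x90} × {34, 36} = {(x90,34), (x90,36)}
  {x90, x91} × {36} = {(x90,36), (x91,36)}
  {x91} × {34, 36} = {(x91,34), (x91,36)}
  {x90} × {34, 35, 36} = {(x90,34), (x90,35), (x90,36)}
  {x91} × {34, 35, 36} = {(x91,34), (x91,35), (x91,36)}
  {x90, x91} × {34, 36} = {(x90,34), (x90,36), (x91,34), (x91,36)}
  {x90, x91} × {34, 35, 36} = {(x90,34), (x90,35), (x90,36), (x91,34), (x91,35), (x91,36)}
These 10 distinct sets form the basis B.
Close under arbitrary unions to get τ_{X×Y}; counting gives |τ_{X×Y}| = 16.


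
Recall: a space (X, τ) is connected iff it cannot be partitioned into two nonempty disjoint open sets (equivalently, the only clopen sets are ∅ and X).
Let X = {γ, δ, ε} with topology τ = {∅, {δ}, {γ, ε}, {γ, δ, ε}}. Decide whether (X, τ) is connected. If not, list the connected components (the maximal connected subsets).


(X, τ) is disconnected; components = [{δ}, {γ, ε}].

Find clopen sets (U ∈ τ with X ∖ U ∈ τ):
  U = ∅, X ∖ U = {γ, δ, ε} — both open, so U is clopen.
  U = {δ}, X ∖ U = {γ, ε} — both open, so U is clopen.
  U = {γ, ε}, X ∖ U = {δ} — both open, so U is clopen.
  U = {γ, δ, ε}, X ∖ U = ∅ — both open, so U is clopen.
Nontrivial clopen(s) exist: e.g. {δ}. So (X, τ) is disconnected.
Compute connected components by grouping points that agree on all clopens:
  component: {δ}
  component: {γ, ε}


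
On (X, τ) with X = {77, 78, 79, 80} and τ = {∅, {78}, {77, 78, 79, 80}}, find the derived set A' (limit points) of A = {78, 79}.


A' = {77, 79, 80}

For each x ∈ X, list the open sets U ∈ τ with x ∈ U, then check whether U ∩ (A ∖ {x}) ≠ ∅ for every such U.
  x = 77: opens ∋ x are {77, 78, 79, 80}; each meets A ∖ {77}, so x IS a limit point.
  x = 78: open {78} ∋ x has {78} ∩ (A ∖ {78}) = ∅, so x is NOT a limit point.
  x = 79: opens ∋ x are {77, 78, 79, 80}; each meets A ∖ {79}, so x IS a limit point.
  x = 80: opens ∋ x are {77, 78, 79, 80}; each meets A ∖ {80}, so x IS a limit point.
Collecting: A' = {77, 79, 80}.


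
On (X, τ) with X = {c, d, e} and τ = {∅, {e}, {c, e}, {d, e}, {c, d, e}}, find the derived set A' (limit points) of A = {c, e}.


A' = {c, d}

For each x ∈ X, list the open sets U ∈ τ with x ∈ U, then check whether U ∩ (A ∖ {x}) ≠ ∅ for every such U.
  x = c: opens ∋ x are {c, e}, {c, d, e}; each meets A ∖ {c}, so x IS a limit point.
  x = d: opens ∋ x are {d, e}, {c, d, e}; each meets A ∖ {d}, so x IS a limit point.
  x = e: open {e} ∋ x has {e} ∩ (A ∖ {e}) = ∅, so x is NOT a limit point.
Collecting: A' = {c, d}.


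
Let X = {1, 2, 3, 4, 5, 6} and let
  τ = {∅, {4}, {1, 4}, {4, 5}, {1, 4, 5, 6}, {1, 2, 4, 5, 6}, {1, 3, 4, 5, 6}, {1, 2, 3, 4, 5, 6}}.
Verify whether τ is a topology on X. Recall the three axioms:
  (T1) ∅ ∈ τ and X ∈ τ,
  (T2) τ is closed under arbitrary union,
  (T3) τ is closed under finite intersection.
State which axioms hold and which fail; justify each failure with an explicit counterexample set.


τ is NOT a topology on X.

Axiom (T1): ∅ ∈ τ? Yes; X ∈ τ? Yes.
Axiom (T2/T3): check pairwise unions and intersections of members of τ.
Counterexample for (T2): {1, 4} ∪ {4, 5} = {1, 4, 5} ∉ τ. Therefore τ is NOT a topology.


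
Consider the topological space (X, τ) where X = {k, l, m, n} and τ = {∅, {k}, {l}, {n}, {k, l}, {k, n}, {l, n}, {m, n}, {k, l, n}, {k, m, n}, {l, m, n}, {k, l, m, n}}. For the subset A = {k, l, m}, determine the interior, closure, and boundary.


int(A) = {k, l}, cl(A) = {k, l, m}, ∂A = {m}.

Closed sets in (X, τ) are complements of opens:
  closed(X, τ) = {∅, {k}, {l}, {m}, {k, l}, {k, m}, {l, m}, {m, n}, {k, l, m}, {k, m, n}, {l, m, n}, {k, l, m, n}}.
int(A) = ⋃ {U ∈ τ : U ⊆ A}. Opens contained in A: ∅, {k}, {l}, {k, l}.
Taking the union of these: int(A) = {k, l}.
cl(A) = ⋂ {C closed : A ⊆ C}. Closed sets containing A: {k, l, m}, {k, l, m, n}.
Intersecting these: cl(A) = {k, l, m}.
∂A = cl(A) ∖ int(A) = {k, l, m} ∖ {k, l} = {m}.


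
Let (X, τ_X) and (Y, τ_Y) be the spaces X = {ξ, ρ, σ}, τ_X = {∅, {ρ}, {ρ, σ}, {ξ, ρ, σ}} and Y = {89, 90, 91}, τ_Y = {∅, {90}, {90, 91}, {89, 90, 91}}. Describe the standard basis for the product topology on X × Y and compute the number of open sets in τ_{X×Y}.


Basis B = {∅ × ∅, {ρ} × {90}, {ρ} × {90, 91}, {ρ, σ} × {90}, {ξ, ρ, σ} × {90}, {ρ} × {89, 90, 91}, {ρ, σ} × {90, 91}, {ξ, ρ, σ} × {90, 91}, {ρ, σ} × {89, 90, 91}, {ξ, ρ, σ} × {89, 90, 91}}; |τ_{X×Y}| = 20.

Enumerate products U × V with U ∈ τ_X, V ∈ τ_Y (deduplicated):
  ∅ × ∅ = {} (∅)
  {ρ} × {90} = {(ρ,90)}
  {ρ} × {90, 91} = {(ρ,90), (ρ,91)}
  {ρ, σ} × {90} = {(ρ,90), (σ,90)}
  {ξ, ρ, σ} × {90} = {(ξ,90), (ρ,90), (σ,90)}
  {ρ} × {89, 90, 91} = {(ρ,89), (ρ,90), (ρ,91)}
  {ρ, σ} × {90, 91} = {(ρ,90), (ρ,91), (σ,90), (σ,91)}
  {ξ, ρ, σ} × {90, 91} = {(ξ,90), (ξ,91), (ρ,90), (ρ,91), (σ,90), (σ,91)}
  {ρ, σ} × {89, 90, 91} = {(ρ,89), (ρ,90), (ρ,91), (σ,89), (σ,90), (σ,91)}
  {ξ, ρ, σ} × {89, 90, 91} = {(ξ,89), (ξ,90), (ξ,91), (ρ,89), (ρ,90), (ρ,91), (σ,89), (σ,90), (σ,91)}
These 10 distinct sets form the basis B.
Close under arbitrary unions to get τ_{X×Y}; counting gives |τ_{X×Y}| = 20.


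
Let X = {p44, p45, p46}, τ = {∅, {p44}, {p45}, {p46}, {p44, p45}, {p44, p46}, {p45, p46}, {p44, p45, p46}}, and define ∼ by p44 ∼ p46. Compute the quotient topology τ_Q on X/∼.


X/∼ = {[p44=p46], [p45]}; |τ_Q| = 4.

Equivalence classes: [p44=p46], [p45].
Quotient map π: X → X/∼ sends p44 ↦ [p44=p46], p45 ↦ [p45], p46 ↦ [p44=p46].
For each subset V ⊆ X/∼, compute π^{-1}(V) ⊆ X and check whether π^{-1}(V) ∈ τ. V is open in τ_Q iff π^{-1}(V) ∈ τ.
  V = {}: π^{-1}(V) = ∅ ∈ τ ✓.
  V = {[p44=p46]}: π^{-1}(V) = {p44, p46} ∈ τ ✓.
  V = {[p45]}: π^{-1}(V) = {p45} ∈ τ ✓.
  V = {[p44=p46], [p45]}: π^{-1}(V) = {p44, p45, p46} ∈ τ ✓.
Open sets in the quotient: τ_Q = {{}, {[p44=p46]}, {[p45]}, {[p44=p46], [p45]}} (4 elements).


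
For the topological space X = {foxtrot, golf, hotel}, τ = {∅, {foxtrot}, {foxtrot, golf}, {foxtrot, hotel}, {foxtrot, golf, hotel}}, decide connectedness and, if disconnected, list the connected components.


(X, τ) is connected.

Find clopen sets (U ∈ τ with X ∖ U ∈ τ):
  U = ∅, X ∖ U = {foxtrot, golf, hotel} — both open, so U is clopen.
  U = {foxtrot, golf, hotel}, X ∖ U = ∅ — both open, so U is clopen.
Only trivial clopens (∅ and X) exist, so (X, τ) is connected.
Compute connected components by grouping points that agree on all clopens:
  component: {foxtrot, golf, hotel}


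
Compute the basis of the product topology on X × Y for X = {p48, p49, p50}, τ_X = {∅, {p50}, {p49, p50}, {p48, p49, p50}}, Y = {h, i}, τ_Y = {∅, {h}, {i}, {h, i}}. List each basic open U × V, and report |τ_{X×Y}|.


Basis B = {∅ × ∅, {p50} × {h}, {p50} × {i}, {p49, p50} × {h}, {p49, p50} × {i}, {p50} × {h, i}, {p48, p49, p50} × {h}, {p48, p49, p50} × {i}, {p49, p50} × {h, i}, {p48, p49, p50} × {h, i}}; |τ_{X×Y}| = 16.

Enumerate products U × V with U ∈ τ_X, V ∈ τ_Y (deduplicated):
  ∅ × ∅ = {} (∅)
  {p50} × {h} = {(p50,h)}
  {p50} × {i} = {(p50,i)}
  {p49, p50} × {h} = {(p49,h), (p50,h)}
  {p49, p50} × {i} = {(p49,i), (p50,i)}
  {p50} × {h, i} = {(p50,h), (p50,i)}
  {p48, p49, p50} × {h} = {(p48,h), (p49,h), (p50,h)}
  {p48, p49, p50} × {i} = {(p48,i), (p49,i), (p50,i)}
  {p49, p50} × {h, i} = {(p49,h), (p49,i), (p50,h), (p50,i)}
  {p48, p49, p50} × {h, i} = {(p48,h), (p48,i), (p49,h), (p49,i), (p50,h), (p50,i)}
These 10 distinct sets form the basis B.
Close under arbitrary unions to get τ_{X×Y}; counting gives |τ_{X×Y}| = 16.


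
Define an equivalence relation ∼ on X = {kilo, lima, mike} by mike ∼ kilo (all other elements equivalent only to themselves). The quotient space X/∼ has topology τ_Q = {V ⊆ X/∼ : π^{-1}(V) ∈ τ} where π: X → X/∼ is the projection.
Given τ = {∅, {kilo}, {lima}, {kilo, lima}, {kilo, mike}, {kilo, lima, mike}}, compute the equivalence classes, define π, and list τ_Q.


X/∼ = {[kilo=mike], [lima]}; |τ_Q| = 4.

Equivalence classes: [kilo=mike], [lima].
Quotient map π: X → X/∼ sends kilo ↦ [kilo=mike], lima ↦ [lima], mike ↦ [kilo=mike].
For each subset V ⊆ X/∼, compute π^{-1}(V) ⊆ X and check whether π^{-1}(V) ∈ τ. V is open in τ_Q iff π^{-1}(V) ∈ τ.
  V = {}: π^{-1}(V) = ∅ ∈ τ ✓.
  V = {[kilo=mike]}: π^{-1}(V) = {kilo, mike} ∈ τ ✓.
  V = {[lima]}: π^{-1}(V) = {lima} ∈ τ ✓.
  V = {[kilo=mike], [lima]}: π^{-1}(V) = {kilo, lima, mike} ∈ τ ✓.
Open sets in the quotient: τ_Q = {{}, {[kilo=mike]}, {[lima]}, {[kilo=mike], [lima]}} (4 elements).


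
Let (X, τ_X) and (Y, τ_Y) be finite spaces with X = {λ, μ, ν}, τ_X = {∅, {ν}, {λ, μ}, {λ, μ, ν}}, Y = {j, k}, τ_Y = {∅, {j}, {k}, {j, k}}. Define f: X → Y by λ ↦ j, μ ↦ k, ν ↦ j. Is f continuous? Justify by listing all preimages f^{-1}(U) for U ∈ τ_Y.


f is NOT continuous.

Compute f^{-1}(U) for each U ∈ τ_Y:
  U = ∅: f^{-1}(U) = ∅ ∈ τ_X ✓.
  U = {j}: f^{-1}(U) = {λ, ν} ∉ τ_X ✗.
  U = {k}: f^{-1}(U) = {μ} ∉ τ_X ✗.
  U = {j, k}: f^{-1}(U) = {λ, μ, ν} ∈ τ_X ✓.
Found U = {j} with f^{-1}(U) = {λ, ν} not in τ_X. Therefore f is NOT continuous.
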